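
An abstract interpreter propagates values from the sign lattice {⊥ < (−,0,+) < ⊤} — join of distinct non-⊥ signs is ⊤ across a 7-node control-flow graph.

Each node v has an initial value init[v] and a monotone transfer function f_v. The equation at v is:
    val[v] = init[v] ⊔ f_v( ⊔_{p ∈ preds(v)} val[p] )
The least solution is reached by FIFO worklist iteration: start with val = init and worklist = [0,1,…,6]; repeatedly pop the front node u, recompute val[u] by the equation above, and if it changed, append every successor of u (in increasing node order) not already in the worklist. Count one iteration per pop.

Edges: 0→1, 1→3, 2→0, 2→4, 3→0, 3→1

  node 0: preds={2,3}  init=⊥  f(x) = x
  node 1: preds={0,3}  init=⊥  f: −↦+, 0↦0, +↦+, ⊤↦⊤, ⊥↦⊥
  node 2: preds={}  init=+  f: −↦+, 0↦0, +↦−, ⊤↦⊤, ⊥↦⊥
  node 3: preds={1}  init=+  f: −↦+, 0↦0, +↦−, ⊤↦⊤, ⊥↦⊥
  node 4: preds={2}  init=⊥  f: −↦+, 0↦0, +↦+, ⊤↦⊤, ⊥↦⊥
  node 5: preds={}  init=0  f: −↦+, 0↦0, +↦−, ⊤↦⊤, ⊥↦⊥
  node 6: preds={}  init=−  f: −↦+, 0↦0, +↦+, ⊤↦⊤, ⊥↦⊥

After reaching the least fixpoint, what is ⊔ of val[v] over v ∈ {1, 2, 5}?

⊤

Trace (10 dequeues):
  [1] u=0 | in + | out + | prev ⊥ | push {}
  [2] u=1 | in + | out + | prev ⊥ | push {}
  [3] u=2 | in ⊥ | out + | ==
  [4] u=3 | in + | out ⊤ | prev + | push {0,1}
  [5] u=4 | in + | out + | prev ⊥ | push {}
  [6] u=5 | in ⊥ | out 0 | ==
  [7] u=6 | in ⊥ | out − | ==
  [8] u=0 | in ⊤ | out ⊤ | prev + | push {}
  [9] u=1 | in ⊤ | out ⊤ | prev + | push {3}
  [10] u=3 | in ⊤ | out ⊤ | ==

Converged values:
  [0] ⊤
  [1] ⊤
  [2] +
  [3] ⊤
  [4] +
  [5] 0
  [6] −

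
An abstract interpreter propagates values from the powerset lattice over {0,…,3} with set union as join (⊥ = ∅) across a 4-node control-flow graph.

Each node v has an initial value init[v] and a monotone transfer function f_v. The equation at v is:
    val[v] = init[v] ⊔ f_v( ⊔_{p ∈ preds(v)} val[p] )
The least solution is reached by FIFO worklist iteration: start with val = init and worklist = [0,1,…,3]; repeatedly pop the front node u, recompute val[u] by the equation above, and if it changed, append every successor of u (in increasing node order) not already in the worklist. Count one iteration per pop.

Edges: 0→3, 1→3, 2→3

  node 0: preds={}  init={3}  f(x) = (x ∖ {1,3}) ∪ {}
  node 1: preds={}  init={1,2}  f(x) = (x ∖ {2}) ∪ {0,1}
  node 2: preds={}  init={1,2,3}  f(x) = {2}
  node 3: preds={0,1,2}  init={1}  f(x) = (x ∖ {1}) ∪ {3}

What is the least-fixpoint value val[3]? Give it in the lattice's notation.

Trace (4 dequeues):
  [1] u=0 | in {} | out {3} | ==
  [2] u=1 | in {} | out {0,1,2} | prev {1,2} | push {}
  [3] u=2 | in {} | out {1,2,3} | ==
  [4] u=3 | in {0,1,2,3} | out {0,1,2,3} | prev {1} | push {}

Converged values:
  [0] {3}
  [1] {0,1,2}
  [2] {1,2,3}
  [3] {0,1,2,3}

{0,1,2,3}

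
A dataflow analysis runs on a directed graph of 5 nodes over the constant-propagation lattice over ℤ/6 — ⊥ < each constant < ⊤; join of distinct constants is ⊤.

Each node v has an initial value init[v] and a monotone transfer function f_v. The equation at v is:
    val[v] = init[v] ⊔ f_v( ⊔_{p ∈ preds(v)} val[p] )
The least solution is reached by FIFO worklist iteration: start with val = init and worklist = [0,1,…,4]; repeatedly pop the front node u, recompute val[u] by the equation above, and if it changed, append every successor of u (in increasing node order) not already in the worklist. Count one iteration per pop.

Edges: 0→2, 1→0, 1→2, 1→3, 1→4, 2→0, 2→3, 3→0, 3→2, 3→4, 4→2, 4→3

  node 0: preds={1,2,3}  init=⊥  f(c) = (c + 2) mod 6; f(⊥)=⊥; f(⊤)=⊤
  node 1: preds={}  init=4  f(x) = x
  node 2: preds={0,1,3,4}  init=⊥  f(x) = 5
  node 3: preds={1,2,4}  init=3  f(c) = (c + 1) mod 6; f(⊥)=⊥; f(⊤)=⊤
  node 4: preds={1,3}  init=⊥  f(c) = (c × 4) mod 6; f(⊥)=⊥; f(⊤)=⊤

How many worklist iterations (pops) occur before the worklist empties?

8

Trace (8 dequeues):
  [1] u=0 | in ⊤ | out ⊤ | prev ⊥ | push {}
  [2] u=1 | in ⊥ | out 4 | ==
  [3] u=2 | in ⊤ | out 5 | prev ⊥ | push {0}
  [4] u=3 | in ⊤ | out ⊤ | prev 3 | push {2}
  [5] u=4 | in ⊤ | out ⊤ | prev ⊥ | push {3}
  [6] u=0 | in ⊤ | out ⊤ | ==
  [7] u=2 | in ⊤ | out 5 | ==
  [8] u=3 | in ⊤ | out ⊤ | ==

Converged values:
  [0] ⊤
  [1] 4
  [2] 5
  [3] ⊤
  [4] ⊤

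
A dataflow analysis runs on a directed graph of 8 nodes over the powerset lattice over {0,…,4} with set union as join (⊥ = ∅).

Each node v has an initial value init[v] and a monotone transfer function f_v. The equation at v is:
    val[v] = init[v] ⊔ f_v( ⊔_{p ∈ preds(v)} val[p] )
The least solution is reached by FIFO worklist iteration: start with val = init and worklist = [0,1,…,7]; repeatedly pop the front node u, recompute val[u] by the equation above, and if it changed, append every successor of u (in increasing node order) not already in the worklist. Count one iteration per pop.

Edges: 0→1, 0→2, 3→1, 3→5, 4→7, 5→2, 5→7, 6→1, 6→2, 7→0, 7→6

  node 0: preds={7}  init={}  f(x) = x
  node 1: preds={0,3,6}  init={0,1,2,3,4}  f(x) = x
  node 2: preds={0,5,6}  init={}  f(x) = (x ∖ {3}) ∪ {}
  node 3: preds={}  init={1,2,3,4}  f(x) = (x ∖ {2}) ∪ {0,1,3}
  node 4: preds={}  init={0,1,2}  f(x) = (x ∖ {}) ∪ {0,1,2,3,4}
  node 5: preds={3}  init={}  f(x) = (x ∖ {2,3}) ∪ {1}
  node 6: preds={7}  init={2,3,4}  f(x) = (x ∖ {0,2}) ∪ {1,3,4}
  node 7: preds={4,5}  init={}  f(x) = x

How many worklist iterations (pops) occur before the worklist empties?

14

Trace (14 dequeues):
  [1] u=0 | in {} | out {} | ==
  [2] u=1 | in {1,2,3,4} | out {0,1,2,3,4} | ==
  [3] u=2 | in {2,3,4} | out {2,4} | prev {} | push {}
  [4] u=3 | in {} | out {0,1,2,3,4} | prev {1,2,3,4} | push {1}
  [5] u=4 | in {} | out {0,1,2,3,4} | prev {0,1,2} | push {}
  [6] u=5 | in {0,1,2,3,4} | out {0,1,4} | prev {} | push {2}
  [7] u=6 | in {} | out {1,2,3,4} | prev {2,3,4} | push {}
  [8] u=7 | in {0,1,2,3,4} | out {0,1,2,3,4} | prev {} | push {0,6}
  [9] u=1 | in {0,1,2,3,4} | out {0,1,2,3,4} | ==
  [10] u=2 | in {0,1,2,3,4} | out {0,1,2,4} | prev {2,4} | push {}
  [11] u=0 | in {0,1,2,3,4} | out {0,1,2,3,4} | prev {} | push {1,2}
  [12] u=6 | in {0,1,2,3,4} | out {1,2,3,4} | ==
  [13] u=1 | in {0,1,2,3,4} | out {0,1,2,3,4} | ==
  [14] u=2 | in {0,1,2,3,4} | out {0,1,2,4} | ==

Converged values:
  [0] {0,1,2,3,4}
  [1] {0,1,2,3,4}
  [2] {0,1,2,4}
  [3] {0,1,2,3,4}
  [4] {0,1,2,3,4}
  [5] {0,1,4}
  [6] {1,2,3,4}
  [7] {0,1,2,3,4}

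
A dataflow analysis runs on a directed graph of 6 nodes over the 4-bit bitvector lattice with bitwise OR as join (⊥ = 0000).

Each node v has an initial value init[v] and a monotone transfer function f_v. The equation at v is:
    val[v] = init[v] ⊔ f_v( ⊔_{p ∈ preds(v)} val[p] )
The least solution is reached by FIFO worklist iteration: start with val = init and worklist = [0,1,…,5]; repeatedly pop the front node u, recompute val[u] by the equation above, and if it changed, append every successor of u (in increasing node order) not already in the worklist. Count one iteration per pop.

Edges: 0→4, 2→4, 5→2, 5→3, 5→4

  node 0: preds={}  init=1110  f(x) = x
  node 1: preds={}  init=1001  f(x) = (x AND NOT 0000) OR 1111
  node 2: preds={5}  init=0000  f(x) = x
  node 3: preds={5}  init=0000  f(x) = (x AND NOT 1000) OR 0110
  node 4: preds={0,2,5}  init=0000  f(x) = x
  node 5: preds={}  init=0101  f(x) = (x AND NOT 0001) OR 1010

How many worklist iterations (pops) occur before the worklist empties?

Iteration log — 9 steps:
  step 1. node 0  ⊔preds=0000  new=1110  stable
  step 2. node 1  ⊔preds=0000  new=1111  old=1001  +wl: 
  step 3. node 2  ⊔preds=0101  new=0101  old=0000  +wl: 
  step 4. node 3  ⊔preds=0101  new=0111  old=0000  +wl: 
  step 5. node 4  ⊔preds=1111  new=1111  old=0000  +wl: 
  step 6. node 5  ⊔preds=0000  new=1111  old=0101  +wl: 2,3,4
  step 7. node 2  ⊔preds=1111  new=1111  old=0101  +wl: 
  step 8. node 3  ⊔preds=1111  new=0111  stable
  step 9. node 4  ⊔preds=1111  new=1111  stable

Least fixpoint reached:
  node 0: 1110
  node 1: 1111
  node 2: 1111
  node 3: 0111
  node 4: 1111
  node 5: 1111

9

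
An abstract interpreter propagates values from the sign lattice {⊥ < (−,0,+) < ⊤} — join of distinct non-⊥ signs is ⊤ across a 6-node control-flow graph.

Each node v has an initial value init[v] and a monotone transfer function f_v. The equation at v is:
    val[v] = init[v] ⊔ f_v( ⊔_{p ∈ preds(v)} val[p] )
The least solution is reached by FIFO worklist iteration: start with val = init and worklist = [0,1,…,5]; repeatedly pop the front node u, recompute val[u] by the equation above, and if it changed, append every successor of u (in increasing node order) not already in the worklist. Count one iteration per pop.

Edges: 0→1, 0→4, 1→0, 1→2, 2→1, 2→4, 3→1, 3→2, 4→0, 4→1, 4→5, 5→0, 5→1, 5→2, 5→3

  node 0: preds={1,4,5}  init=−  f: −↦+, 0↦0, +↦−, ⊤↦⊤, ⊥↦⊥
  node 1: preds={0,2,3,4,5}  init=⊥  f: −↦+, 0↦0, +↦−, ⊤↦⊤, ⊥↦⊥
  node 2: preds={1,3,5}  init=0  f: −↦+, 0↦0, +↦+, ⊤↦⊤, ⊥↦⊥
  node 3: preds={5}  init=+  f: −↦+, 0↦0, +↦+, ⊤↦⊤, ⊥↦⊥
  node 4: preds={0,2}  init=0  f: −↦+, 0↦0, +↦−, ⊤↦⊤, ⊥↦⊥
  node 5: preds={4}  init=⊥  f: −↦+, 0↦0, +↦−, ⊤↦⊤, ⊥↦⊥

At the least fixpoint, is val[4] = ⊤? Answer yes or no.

Trace (12 dequeues):
  [1] u=0 | in 0 | out ⊤ | prev − | push {}
  [2] u=1 | in ⊤ | out ⊤ | prev ⊥ | push {0}
  [3] u=2 | in ⊤ | out ⊤ | prev 0 | push {1}
  [4] u=3 | in ⊥ | out + | ==
  [5] u=4 | in ⊤ | out ⊤ | prev 0 | push {}
  [6] u=5 | in ⊤ | out ⊤ | prev ⊥ | push {2,3}
  [7] u=0 | in ⊤ | out ⊤ | ==
  [8] u=1 | in ⊤ | out ⊤ | ==
  [9] u=2 | in ⊤ | out ⊤ | ==
  [10] u=3 | in ⊤ | out ⊤ | prev + | push {1,2}
  [11] u=1 | in ⊤ | out ⊤ | ==
  [12] u=2 | in ⊤ | out ⊤ | ==

Converged values:
  [0] ⊤
  [1] ⊤
  [2] ⊤
  [3] ⊤
  [4] ⊤
  [5] ⊤

yes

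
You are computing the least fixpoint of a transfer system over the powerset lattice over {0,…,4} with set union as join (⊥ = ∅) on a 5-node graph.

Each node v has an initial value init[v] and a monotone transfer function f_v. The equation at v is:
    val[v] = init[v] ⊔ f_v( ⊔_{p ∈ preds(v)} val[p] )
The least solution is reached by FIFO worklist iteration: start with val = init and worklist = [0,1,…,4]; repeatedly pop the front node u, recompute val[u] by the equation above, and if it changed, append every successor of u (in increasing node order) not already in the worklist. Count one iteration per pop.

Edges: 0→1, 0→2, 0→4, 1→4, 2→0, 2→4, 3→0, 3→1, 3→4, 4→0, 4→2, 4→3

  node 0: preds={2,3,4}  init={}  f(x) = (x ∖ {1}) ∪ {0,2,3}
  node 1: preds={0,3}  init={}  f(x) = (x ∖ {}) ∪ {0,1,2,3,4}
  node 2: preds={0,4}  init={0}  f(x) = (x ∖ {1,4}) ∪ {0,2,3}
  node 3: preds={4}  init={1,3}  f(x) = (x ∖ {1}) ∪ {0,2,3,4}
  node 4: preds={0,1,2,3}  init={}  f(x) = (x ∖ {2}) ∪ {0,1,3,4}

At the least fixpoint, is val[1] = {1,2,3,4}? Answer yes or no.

Worklist (10 pops):
  #1 pop 0: in={0,1,3} → {0,2,3} (was {}); enqueue []
  #2 pop 1: in={0,1,2,3} → {0,1,2,3,4} (was {}); enqueue []
  #3 pop 2: in={0,2,3} → {0,2,3} (was {0}); enqueue [0]
  #4 pop 3: in={} → {0,1,2,3,4} (was {1,3}); enqueue [1]
  #5 pop 4: in={0,1,2,3,4} → {0,1,3,4} (was {}); enqueue [2,3]
  #6 pop 0: in={0,1,2,3,4} → {0,2,3,4} (was {0,2,3}); enqueue [4]
  #7 pop 1: in={0,1,2,3,4} → {0,1,2,3,4} (no change)
  #8 pop 2: in={0,1,2,3,4} → {0,2,3} (no change)
  #9 pop 3: in={0,1,3,4} → {0,1,2,3,4} (no change)
  #10 pop 4: in={0,1,2,3,4} → {0,1,3,4} (no change)

Fixpoint:
  val[0] = {0,2,3,4}
  val[1] = {0,1,2,3,4}
  val[2] = {0,2,3}
  val[3] = {0,1,2,3,4}
  val[4] = {0,1,3,4}

no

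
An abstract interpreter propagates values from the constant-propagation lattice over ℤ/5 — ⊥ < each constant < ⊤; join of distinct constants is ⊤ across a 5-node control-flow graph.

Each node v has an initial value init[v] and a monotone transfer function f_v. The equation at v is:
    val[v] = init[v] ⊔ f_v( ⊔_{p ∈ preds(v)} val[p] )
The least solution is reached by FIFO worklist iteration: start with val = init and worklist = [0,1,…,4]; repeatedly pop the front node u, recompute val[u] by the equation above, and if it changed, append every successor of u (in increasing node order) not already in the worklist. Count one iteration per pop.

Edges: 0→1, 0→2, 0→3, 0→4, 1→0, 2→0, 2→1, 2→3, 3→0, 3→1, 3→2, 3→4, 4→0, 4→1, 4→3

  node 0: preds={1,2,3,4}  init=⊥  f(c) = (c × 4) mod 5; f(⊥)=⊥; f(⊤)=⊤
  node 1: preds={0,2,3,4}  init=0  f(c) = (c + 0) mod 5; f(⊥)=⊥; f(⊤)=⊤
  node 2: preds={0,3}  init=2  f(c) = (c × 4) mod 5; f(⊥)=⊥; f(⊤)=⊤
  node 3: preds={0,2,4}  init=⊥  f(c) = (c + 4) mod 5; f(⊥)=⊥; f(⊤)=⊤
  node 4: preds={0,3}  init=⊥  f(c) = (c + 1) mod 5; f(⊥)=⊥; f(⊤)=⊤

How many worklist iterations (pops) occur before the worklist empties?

Iteration log — 9 steps:
  step 1. node 0  ⊔preds=⊤  new=⊤  old=⊥  +wl: 
  step 2. node 1  ⊔preds=⊤  new=⊤  old=0  +wl: 0
  step 3. node 2  ⊔preds=⊤  new=⊤  old=2  +wl: 1
  step 4. node 3  ⊔preds=⊤  new=⊤  old=⊥  +wl: 2
  step 5. node 4  ⊔preds=⊤  new=⊤  old=⊥  +wl: 3
  step 6. node 0  ⊔preds=⊤  new=⊤  stable
  step 7. node 1  ⊔preds=⊤  new=⊤  stable
  step 8. node 2  ⊔preds=⊤  new=⊤  stable
  step 9. node 3  ⊔preds=⊤  new=⊤  stable

Least fixpoint reached:
  node 0: ⊤
  node 1: ⊤
  node 2: ⊤
  node 3: ⊤
  node 4: ⊤

9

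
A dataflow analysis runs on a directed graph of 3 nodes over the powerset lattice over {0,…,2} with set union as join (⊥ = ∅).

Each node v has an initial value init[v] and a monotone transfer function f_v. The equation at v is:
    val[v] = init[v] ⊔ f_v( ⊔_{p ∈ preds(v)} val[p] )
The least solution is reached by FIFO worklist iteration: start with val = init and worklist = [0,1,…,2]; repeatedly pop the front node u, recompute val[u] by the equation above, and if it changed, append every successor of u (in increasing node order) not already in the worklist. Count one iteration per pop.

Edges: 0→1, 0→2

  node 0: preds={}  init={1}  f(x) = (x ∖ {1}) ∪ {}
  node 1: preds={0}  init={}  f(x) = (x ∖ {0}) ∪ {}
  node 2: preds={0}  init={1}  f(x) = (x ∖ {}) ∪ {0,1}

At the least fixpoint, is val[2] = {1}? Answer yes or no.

no

Worklist (3 pops):
  #1 pop 0: in={} → {1} (no change)
  #2 pop 1: in={1} → {1} (was {}); enqueue []
  #3 pop 2: in={1} → {0,1} (was {1}); enqueue []

Fixpoint:
  val[0] = {1}
  val[1] = {1}
  val[2] = {0,1}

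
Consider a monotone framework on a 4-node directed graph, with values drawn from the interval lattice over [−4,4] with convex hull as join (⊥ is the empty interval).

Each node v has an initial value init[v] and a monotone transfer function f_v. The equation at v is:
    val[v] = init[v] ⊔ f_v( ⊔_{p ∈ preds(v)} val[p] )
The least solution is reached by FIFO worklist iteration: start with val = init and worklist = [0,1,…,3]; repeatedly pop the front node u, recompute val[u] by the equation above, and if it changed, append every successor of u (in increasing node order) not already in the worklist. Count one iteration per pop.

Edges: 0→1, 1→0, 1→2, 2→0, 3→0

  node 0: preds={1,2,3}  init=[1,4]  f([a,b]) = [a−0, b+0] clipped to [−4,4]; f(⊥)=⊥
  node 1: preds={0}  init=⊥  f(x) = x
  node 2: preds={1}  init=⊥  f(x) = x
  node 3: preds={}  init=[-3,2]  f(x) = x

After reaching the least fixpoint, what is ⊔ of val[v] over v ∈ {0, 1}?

[-3,4]

Trace (5 dequeues):
  [1] u=0 | in [-3,2] | out [-3,4] | prev [1,4] | push {}
  [2] u=1 | in [-3,4] | out [-3,4] | prev ⊥ | push {0}
  [3] u=2 | in [-3,4] | out [-3,4] | prev ⊥ | push {}
  [4] u=3 | in ⊥ | out [-3,2] | ==
  [5] u=0 | in [-3,4] | out [-3,4] | ==

Converged values:
  [0] [-3,4]
  [1] [-3,4]
  [2] [-3,4]
  [3] [-3,2]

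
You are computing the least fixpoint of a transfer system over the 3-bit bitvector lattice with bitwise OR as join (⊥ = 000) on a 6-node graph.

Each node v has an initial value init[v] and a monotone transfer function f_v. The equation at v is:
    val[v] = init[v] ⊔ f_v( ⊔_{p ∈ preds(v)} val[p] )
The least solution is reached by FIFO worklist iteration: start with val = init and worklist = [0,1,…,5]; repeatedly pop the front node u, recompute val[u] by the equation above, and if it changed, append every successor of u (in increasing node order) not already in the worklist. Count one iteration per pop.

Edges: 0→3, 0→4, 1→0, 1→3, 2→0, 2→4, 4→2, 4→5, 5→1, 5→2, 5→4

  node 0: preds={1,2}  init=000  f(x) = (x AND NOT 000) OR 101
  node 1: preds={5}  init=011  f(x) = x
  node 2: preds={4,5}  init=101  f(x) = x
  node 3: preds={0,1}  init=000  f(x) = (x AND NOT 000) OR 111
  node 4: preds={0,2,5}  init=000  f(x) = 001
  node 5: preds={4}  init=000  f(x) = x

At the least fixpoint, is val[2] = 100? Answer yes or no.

Iteration log — 9 steps:
  step 1. node 0  ⊔preds=111  new=111  old=000  +wl: 
  step 2. node 1  ⊔preds=000  new=011  stable
  step 3. node 2  ⊔preds=000  new=101  stable
  step 4. node 3  ⊔preds=111  new=111  old=000  +wl: 
  step 5. node 4  ⊔preds=111  new=001  old=000  +wl: 2
  step 6. node 5  ⊔preds=001  new=001  old=000  +wl: 1,4
  step 7. node 2  ⊔preds=001  new=101  stable
  step 8. node 1  ⊔preds=001  new=011  stable
  step 9. node 4  ⊔preds=111  new=001  stable

Least fixpoint reached:
  node 0: 111
  node 1: 011
  node 2: 101
  node 3: 111
  node 4: 001
  node 5: 001

no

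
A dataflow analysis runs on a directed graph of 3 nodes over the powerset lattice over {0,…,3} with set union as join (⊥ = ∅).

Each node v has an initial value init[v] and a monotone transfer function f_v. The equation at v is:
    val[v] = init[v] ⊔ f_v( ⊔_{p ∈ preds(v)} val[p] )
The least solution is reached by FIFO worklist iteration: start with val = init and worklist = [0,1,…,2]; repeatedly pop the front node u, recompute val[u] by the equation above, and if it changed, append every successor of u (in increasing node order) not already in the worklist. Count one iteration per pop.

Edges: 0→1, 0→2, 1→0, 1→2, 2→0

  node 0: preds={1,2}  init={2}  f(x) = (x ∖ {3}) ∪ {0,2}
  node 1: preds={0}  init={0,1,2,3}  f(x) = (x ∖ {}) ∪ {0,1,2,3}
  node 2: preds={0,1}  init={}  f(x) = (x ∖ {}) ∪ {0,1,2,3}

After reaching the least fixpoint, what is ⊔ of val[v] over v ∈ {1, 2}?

{0,1,2,3}

Worklist (4 pops):
  #1 pop 0: in={0,1,2,3} → {0,1,2} (was {2}); enqueue []
  #2 pop 1: in={0,1,2} → {0,1,2,3} (no change)
  #3 pop 2: in={0,1,2,3} → {0,1,2,3} (was {}); enqueue [0]
  #4 pop 0: in={0,1,2,3} → {0,1,2} (no change)

Fixpoint:
  val[0] = {0,1,2}
  val[1] = {0,1,2,3}
  val[2] = {0,1,2,3}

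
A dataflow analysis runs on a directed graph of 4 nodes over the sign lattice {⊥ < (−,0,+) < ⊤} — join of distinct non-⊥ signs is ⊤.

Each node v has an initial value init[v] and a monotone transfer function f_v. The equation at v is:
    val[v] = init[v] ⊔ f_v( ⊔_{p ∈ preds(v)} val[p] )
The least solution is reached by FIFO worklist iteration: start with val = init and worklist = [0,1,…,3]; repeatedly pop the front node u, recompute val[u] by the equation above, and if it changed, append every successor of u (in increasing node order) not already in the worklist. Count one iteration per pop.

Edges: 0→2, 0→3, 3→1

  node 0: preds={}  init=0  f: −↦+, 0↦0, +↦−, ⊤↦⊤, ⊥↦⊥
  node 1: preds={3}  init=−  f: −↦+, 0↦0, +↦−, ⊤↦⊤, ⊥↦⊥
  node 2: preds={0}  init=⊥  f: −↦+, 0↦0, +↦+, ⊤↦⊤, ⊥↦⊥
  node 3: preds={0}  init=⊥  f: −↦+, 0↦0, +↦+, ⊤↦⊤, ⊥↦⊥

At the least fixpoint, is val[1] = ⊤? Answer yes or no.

Worklist (5 pops):
  #1 pop 0: in=⊥ → 0 (no change)
  #2 pop 1: in=⊥ → − (no change)
  #3 pop 2: in=0 → 0 (was ⊥); enqueue []
  #4 pop 3: in=0 → 0 (was ⊥); enqueue [1]
  #5 pop 1: in=0 → ⊤ (was −); enqueue []

Fixpoint:
  val[0] = 0
  val[1] = ⊤
  val[2] = 0
  val[3] = 0

yes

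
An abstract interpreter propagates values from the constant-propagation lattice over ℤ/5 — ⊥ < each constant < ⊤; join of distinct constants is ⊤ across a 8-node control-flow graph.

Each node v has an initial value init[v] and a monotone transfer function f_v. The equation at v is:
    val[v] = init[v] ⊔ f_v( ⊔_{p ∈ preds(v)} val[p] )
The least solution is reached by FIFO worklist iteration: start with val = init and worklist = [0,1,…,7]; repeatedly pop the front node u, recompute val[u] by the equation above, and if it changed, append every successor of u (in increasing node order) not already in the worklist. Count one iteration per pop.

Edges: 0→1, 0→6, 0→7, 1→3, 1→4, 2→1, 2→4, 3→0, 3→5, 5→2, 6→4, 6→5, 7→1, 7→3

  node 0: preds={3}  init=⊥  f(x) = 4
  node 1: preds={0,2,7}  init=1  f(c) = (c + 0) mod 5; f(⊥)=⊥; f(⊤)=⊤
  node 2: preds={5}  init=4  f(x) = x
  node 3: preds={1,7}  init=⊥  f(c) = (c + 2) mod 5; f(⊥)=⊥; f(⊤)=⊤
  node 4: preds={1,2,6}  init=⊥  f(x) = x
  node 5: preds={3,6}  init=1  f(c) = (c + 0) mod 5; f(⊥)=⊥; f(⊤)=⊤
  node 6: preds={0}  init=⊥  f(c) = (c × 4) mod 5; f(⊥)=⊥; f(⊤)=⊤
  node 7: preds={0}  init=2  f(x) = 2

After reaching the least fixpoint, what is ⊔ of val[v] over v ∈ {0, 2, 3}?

Trace (13 dequeues):
  [1] u=0 | in ⊥ | out 4 | prev ⊥ | push {}
  [2] u=1 | in ⊤ | out ⊤ | prev 1 | push {}
  [3] u=2 | in 1 | out ⊤ | prev 4 | push {1}
  [4] u=3 | in ⊤ | out ⊤ | prev ⊥ | push {0}
  [5] u=4 | in ⊤ | out ⊤ | prev ⊥ | push {}
  [6] u=5 | in ⊤ | out ⊤ | prev 1 | push {2}
  [7] u=6 | in 4 | out 1 | prev ⊥ | push {4,5}
  [8] u=7 | in 4 | out 2 | ==
  [9] u=1 | in ⊤ | out ⊤ | ==
  [10] u=0 | in ⊤ | out 4 | ==
  [11] u=2 | in ⊤ | out ⊤ | ==
  [12] u=4 | in ⊤ | out ⊤ | ==
  [13] u=5 | in ⊤ | out ⊤ | ==

Converged values:
  [0] 4
  [1] ⊤
  [2] ⊤
  [3] ⊤
  [4] ⊤
  [5] ⊤
  [6] 1
  [7] 2

⊤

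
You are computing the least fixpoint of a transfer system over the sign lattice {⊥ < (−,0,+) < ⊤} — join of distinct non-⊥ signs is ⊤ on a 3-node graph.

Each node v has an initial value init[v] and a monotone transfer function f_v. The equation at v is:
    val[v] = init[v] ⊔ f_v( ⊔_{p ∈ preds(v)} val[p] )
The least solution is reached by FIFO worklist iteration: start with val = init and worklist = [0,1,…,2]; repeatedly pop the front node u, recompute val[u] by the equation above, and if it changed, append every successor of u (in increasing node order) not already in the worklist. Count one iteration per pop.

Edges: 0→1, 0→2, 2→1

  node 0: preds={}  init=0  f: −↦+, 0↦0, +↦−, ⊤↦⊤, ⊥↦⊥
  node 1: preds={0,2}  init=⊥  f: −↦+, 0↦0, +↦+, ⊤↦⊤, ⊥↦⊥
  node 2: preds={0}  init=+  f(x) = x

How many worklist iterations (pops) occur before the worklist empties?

Worklist (4 pops):
  #1 pop 0: in=⊥ → 0 (no change)
  #2 pop 1: in=⊤ → ⊤ (was ⊥); enqueue []
  #3 pop 2: in=0 → ⊤ (was +); enqueue [1]
  #4 pop 1: in=⊤ → ⊤ (no change)

Fixpoint:
  val[0] = 0
  val[1] = ⊤
  val[2] = ⊤

4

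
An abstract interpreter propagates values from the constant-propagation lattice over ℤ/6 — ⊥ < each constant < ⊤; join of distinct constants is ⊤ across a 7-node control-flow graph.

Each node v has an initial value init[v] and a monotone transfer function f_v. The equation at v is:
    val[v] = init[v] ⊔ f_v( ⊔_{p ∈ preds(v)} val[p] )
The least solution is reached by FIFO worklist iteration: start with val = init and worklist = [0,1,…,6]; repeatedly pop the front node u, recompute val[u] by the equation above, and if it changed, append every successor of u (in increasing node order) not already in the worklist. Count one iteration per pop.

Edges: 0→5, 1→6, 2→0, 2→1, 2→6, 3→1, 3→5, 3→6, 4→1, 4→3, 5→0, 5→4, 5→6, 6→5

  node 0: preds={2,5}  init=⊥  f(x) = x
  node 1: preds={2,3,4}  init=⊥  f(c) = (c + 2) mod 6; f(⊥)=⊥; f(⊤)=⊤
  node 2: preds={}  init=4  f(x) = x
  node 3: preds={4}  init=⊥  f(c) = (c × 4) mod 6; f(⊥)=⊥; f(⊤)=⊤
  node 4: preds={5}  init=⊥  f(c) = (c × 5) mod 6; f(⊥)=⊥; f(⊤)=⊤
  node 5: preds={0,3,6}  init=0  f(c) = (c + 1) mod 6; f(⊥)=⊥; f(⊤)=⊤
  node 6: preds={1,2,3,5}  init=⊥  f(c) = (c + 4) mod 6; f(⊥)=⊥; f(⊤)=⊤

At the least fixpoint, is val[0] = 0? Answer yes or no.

no

Trace (18 dequeues):
  [1] u=0 | in ⊤ | out ⊤ | prev ⊥ | push {}
  [2] u=1 | in 4 | out 0 | prev ⊥ | push {}
  [3] u=2 | in ⊥ | out 4 | ==
  [4] u=3 | in ⊥ | out ⊥ | ==
  [5] u=4 | in 0 | out 0 | prev ⊥ | push {1,3}
  [6] u=5 | in ⊤ | out ⊤ | prev 0 | push {0,4}
  [7] u=6 | in ⊤ | out ⊤ | prev ⊥ | push {5}
  [8] u=1 | in ⊤ | out ⊤ | prev 0 | push {6}
  [9] u=3 | in 0 | out 0 | prev ⊥ | push {1}
  [10] u=0 | in ⊤ | out ⊤ | ==
  [11] u=4 | in ⊤ | out ⊤ | prev 0 | push {3}
  [12] u=5 | in ⊤ | out ⊤ | ==
  [13] u=6 | in ⊤ | out ⊤ | ==
  [14] u=1 | in ⊤ | out ⊤ | ==
  [15] u=3 | in ⊤ | out ⊤ | prev 0 | push {1,5,6}
  [16] u=1 | in ⊤ | out ⊤ | ==
  [17] u=5 | in ⊤ | out ⊤ | ==
  [18] u=6 | in ⊤ | out ⊤ | ==

Converged values:
  [0] ⊤
  [1] ⊤
  [2] 4
  [3] ⊤
  [4] ⊤
  [5] ⊤
  [6] ⊤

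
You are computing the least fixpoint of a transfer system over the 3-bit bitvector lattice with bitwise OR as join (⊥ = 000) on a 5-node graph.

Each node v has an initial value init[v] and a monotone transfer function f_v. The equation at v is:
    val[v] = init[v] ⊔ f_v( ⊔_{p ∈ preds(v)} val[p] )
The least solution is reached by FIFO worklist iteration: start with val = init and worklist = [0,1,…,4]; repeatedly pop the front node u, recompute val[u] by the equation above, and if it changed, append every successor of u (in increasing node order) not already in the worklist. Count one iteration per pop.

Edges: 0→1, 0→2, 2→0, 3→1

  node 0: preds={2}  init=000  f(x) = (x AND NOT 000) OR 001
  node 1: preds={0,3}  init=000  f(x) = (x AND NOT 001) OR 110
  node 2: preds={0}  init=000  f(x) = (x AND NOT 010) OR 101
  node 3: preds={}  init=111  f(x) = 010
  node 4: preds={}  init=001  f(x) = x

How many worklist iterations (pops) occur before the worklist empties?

8

Worklist (8 pops):
  #1 pop 0: in=000 → 001 (was 000); enqueue []
  #2 pop 1: in=111 → 110 (was 000); enqueue []
  #3 pop 2: in=001 → 101 (was 000); enqueue [0]
  #4 pop 3: in=000 → 111 (no change)
  #5 pop 4: in=000 → 001 (no change)
  #6 pop 0: in=101 → 101 (was 001); enqueue [1,2]
  #7 pop 1: in=111 → 110 (no change)
  #8 pop 2: in=101 → 101 (no change)

Fixpoint:
  val[0] = 101
  val[1] = 110
  val[2] = 101
  val[3] = 111
  val[4] = 001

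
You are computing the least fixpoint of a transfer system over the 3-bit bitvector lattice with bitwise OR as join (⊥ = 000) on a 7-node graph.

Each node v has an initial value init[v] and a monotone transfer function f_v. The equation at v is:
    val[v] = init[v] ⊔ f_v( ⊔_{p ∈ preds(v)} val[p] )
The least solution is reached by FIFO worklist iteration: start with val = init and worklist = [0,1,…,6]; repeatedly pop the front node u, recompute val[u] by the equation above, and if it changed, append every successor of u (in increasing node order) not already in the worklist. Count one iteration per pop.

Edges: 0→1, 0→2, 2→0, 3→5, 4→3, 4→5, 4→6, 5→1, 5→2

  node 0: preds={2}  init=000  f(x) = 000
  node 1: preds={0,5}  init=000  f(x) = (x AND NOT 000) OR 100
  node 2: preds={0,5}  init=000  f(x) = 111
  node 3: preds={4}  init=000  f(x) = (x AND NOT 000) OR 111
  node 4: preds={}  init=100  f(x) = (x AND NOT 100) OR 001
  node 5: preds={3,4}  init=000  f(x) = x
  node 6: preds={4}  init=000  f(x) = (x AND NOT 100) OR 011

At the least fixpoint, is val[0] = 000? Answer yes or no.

Worklist (11 pops):
  #1 pop 0: in=000 → 000 (no change)
  #2 pop 1: in=000 → 100 (was 000); enqueue []
  #3 pop 2: in=000 → 111 (was 000); enqueue [0]
  #4 pop 3: in=100 → 111 (was 000); enqueue []
  #5 pop 4: in=000 → 101 (was 100); enqueue [3]
  #6 pop 5: in=111 → 111 (was 000); enqueue [1,2]
  #7 pop 6: in=101 → 011 (was 000); enqueue []
  #8 pop 0: in=111 → 000 (no change)
  #9 pop 3: in=101 → 111 (no change)
  #10 pop 1: in=111 → 111 (was 100); enqueue []
  #11 pop 2: in=111 → 111 (no change)

Fixpoint:
  val[0] = 000
  val[1] = 111
  val[2] = 111
  val[3] = 111
  val[4] = 101
  val[5] = 111
  val[6] = 011

yes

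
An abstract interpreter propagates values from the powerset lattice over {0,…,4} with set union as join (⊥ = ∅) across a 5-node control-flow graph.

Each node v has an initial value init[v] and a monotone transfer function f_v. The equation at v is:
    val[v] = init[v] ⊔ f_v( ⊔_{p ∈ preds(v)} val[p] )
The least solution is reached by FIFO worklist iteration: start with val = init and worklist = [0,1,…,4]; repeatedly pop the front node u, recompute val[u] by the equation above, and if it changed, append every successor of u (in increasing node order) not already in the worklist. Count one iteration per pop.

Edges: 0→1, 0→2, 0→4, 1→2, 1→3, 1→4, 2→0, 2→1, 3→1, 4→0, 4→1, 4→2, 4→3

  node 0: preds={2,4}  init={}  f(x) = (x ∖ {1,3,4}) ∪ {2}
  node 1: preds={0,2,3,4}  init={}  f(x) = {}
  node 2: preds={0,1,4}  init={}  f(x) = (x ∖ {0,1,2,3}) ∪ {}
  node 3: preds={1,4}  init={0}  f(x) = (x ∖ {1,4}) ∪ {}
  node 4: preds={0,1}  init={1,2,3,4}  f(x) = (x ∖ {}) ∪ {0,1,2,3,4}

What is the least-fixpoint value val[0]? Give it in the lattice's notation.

Trace (10 dequeues):
  [1] u=0 | in {1,2,3,4} | out {2} | prev {} | push {}
  [2] u=1 | in {0,1,2,3,4} | out {} | ==
  [3] u=2 | in {1,2,3,4} | out {4} | prev {} | push {0,1}
  [4] u=3 | in {1,2,3,4} | out {0,2,3} | prev {0} | push {}
  [5] u=4 | in {2} | out {0,1,2,3,4} | prev {1,2,3,4} | push {2,3}
  [6] u=0 | in {0,1,2,3,4} | out {0,2} | prev {2} | push {4}
  [7] u=1 | in {0,1,2,3,4} | out {} | ==
  [8] u=2 | in {0,1,2,3,4} | out {4} | ==
  [9] u=3 | in {0,1,2,3,4} | out {0,2,3} | ==
  [10] u=4 | in {0,2} | out {0,1,2,3,4} | ==

Converged values:
  [0] {0,2}
  [1] {}
  [2] {4}
  [3] {0,2,3}
  [4] {0,1,2,3,4}

{0,2}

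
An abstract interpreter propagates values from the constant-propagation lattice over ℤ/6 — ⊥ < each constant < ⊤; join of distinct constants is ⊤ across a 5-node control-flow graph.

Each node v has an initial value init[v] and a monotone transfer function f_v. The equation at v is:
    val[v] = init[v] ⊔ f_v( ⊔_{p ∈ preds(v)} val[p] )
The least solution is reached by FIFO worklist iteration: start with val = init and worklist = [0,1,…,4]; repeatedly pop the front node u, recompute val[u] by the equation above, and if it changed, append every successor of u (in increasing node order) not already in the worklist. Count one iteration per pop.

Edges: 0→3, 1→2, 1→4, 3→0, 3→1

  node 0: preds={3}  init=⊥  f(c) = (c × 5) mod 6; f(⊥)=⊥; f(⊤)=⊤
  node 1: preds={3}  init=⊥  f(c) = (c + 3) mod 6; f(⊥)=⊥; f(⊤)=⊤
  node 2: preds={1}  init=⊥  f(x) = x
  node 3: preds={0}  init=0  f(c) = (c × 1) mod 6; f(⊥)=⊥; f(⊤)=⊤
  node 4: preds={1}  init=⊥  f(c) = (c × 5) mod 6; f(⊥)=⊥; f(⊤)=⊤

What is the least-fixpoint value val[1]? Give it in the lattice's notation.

Iteration log — 5 steps:
  step 1. node 0  ⊔preds=0  new=0  old=⊥  +wl: 
  step 2. node 1  ⊔preds=0  new=3  old=⊥  +wl: 
  step 3. node 2  ⊔preds=3  new=3  old=⊥  +wl: 
  step 4. node 3  ⊔preds=0  new=0  stable
  step 5. node 4  ⊔preds=3  new=3  old=⊥  +wl: 

Least fixpoint reached:
  node 0: 0
  node 1: 3
  node 2: 3
  node 3: 0
  node 4: 3

3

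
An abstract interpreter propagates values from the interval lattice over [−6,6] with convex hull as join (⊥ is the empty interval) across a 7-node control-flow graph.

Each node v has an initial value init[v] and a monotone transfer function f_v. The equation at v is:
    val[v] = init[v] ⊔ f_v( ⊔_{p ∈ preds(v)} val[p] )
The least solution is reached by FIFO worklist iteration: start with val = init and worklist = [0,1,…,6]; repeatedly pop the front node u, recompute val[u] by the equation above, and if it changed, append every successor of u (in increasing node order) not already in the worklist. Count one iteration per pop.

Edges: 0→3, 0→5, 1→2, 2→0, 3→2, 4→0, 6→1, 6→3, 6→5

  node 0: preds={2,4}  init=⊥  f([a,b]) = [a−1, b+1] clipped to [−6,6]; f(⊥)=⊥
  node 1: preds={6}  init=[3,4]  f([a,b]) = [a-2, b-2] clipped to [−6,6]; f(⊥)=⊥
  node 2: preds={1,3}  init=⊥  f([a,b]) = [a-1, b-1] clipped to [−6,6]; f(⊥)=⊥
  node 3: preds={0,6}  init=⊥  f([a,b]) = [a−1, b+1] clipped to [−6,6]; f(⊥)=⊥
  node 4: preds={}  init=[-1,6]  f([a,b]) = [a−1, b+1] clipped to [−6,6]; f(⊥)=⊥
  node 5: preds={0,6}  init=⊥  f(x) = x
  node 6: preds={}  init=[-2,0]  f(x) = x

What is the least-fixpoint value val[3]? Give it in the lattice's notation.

Trace (14 dequeues):
  [1] u=0 | in [-1,6] | out [-2,6] | prev ⊥ | push {}
  [2] u=1 | in [-2,0] | out [-4,4] | prev [3,4] | push {}
  [3] u=2 | in [-4,4] | out [-5,3] | prev ⊥ | push {0}
  [4] u=3 | in [-2,6] | out [-3,6] | prev ⊥ | push {2}
  [5] u=4 | in ⊥ | out [-1,6] | ==
  [6] u=5 | in [-2,6] | out [-2,6] | prev ⊥ | push {}
  [7] u=6 | in ⊥ | out [-2,0] | ==
  [8] u=0 | in [-5,6] | out [-6,6] | prev [-2,6] | push {3,5}
  [9] u=2 | in [-4,6] | out [-5,5] | prev [-5,3] | push {0}
  [10] u=3 | in [-6,6] | out [-6,6] | prev [-3,6] | push {2}
  [11] u=5 | in [-6,6] | out [-6,6] | prev [-2,6] | push {}
  [12] u=0 | in [-5,6] | out [-6,6] | ==
  [13] u=2 | in [-6,6] | out [-6,5] | prev [-5,5] | push {0}
  [14] u=0 | in [-6,6] | out [-6,6] | ==

Converged values:
  [0] [-6,6]
  [1] [-4,4]
  [2] [-6,5]
  [3] [-6,6]
  [4] [-1,6]
  [5] [-6,6]
  [6] [-2,0]

[-6,6]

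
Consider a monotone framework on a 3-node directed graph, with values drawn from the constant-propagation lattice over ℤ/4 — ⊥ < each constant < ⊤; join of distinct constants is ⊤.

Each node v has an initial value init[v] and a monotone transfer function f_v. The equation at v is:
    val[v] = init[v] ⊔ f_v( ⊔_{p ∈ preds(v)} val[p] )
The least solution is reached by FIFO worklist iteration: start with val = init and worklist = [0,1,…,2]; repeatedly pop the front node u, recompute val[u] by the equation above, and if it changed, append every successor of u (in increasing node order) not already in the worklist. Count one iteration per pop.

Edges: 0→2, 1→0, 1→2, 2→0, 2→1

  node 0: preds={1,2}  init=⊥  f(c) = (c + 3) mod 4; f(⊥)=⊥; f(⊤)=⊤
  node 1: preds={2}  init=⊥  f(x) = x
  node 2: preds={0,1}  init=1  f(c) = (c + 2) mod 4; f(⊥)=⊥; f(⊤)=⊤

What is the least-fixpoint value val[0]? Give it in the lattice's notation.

⊤

Trace (7 dequeues):
  [1] u=0 | in 1 | out 0 | prev ⊥ | push {}
  [2] u=1 | in 1 | out 1 | prev ⊥ | push {0}
  [3] u=2 | in ⊤ | out ⊤ | prev 1 | push {1}
  [4] u=0 | in ⊤ | out ⊤ | prev 0 | push {2}
  [5] u=1 | in ⊤ | out ⊤ | prev 1 | push {0}
  [6] u=2 | in ⊤ | out ⊤ | ==
  [7] u=0 | in ⊤ | out ⊤ | ==

Converged values:
  [0] ⊤
  [1] ⊤
  [2] ⊤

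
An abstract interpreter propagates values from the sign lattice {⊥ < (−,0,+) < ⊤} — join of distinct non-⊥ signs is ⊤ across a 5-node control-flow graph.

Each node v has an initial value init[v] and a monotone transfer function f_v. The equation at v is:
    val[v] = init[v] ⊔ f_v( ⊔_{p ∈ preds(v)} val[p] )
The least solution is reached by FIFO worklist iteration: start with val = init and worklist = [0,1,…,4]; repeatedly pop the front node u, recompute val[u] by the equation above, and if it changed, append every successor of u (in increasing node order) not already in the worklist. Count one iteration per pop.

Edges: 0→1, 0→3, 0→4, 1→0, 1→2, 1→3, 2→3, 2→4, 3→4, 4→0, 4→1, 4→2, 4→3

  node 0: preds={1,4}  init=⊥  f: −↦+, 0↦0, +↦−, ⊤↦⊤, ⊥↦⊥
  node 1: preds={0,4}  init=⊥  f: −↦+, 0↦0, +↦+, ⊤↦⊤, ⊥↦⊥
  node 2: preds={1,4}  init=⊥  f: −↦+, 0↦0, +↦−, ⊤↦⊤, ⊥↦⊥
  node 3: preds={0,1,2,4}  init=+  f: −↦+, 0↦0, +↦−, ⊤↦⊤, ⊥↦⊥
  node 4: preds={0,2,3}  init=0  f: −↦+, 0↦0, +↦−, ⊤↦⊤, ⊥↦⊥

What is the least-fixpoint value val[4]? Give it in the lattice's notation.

Worklist (11 pops):
  #1 pop 0: in=0 → 0 (was ⊥); enqueue []
  #2 pop 1: in=0 → 0 (was ⊥); enqueue [0]
  #3 pop 2: in=0 → 0 (was ⊥); enqueue []
  #4 pop 3: in=0 → ⊤ (was +); enqueue []
  #5 pop 4: in=⊤ → ⊤ (was 0); enqueue [1,2,3]
  #6 pop 0: in=⊤ → ⊤ (was 0); enqueue [4]
  #7 pop 1: in=⊤ → ⊤ (was 0); enqueue [0]
  #8 pop 2: in=⊤ → ⊤ (was 0); enqueue []
  #9 pop 3: in=⊤ → ⊤ (no change)
  #10 pop 4: in=⊤ → ⊤ (no change)
  #11 pop 0: in=⊤ → ⊤ (no change)

Fixpoint:
  val[0] = ⊤
  val[1] = ⊤
  val[2] = ⊤
  val[3] = ⊤
  val[4] = ⊤

⊤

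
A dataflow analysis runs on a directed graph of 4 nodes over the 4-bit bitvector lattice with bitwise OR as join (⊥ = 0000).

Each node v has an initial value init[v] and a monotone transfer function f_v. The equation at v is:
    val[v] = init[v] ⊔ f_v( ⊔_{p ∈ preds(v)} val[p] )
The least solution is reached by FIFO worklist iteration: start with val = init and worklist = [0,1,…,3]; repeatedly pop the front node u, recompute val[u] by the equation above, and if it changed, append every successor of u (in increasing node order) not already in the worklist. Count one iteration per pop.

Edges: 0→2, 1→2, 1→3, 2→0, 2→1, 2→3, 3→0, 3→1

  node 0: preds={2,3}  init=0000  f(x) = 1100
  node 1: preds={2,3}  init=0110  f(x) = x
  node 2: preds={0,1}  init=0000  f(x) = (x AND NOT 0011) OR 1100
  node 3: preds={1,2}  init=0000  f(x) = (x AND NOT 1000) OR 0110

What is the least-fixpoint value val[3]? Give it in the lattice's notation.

Iteration log — 8 steps:
  step 1. node 0  ⊔preds=0000  new=1100  old=0000  +wl: 
  step 2. node 1  ⊔preds=0000  new=0110  stable
  step 3. node 2  ⊔preds=1110  new=1100  old=0000  +wl: 0,1
  step 4. node 3  ⊔preds=1110  new=0110  old=0000  +wl: 
  step 5. node 0  ⊔preds=1110  new=1100  stable
  step 6. node 1  ⊔preds=1110  new=1110  old=0110  +wl: 2,3
  step 7. node 2  ⊔preds=1110  new=1100  stable
  step 8. node 3  ⊔preds=1110  new=0110  stable

Least fixpoint reached:
  node 0: 1100
  node 1: 1110
  node 2: 1100
  node 3: 0110

0110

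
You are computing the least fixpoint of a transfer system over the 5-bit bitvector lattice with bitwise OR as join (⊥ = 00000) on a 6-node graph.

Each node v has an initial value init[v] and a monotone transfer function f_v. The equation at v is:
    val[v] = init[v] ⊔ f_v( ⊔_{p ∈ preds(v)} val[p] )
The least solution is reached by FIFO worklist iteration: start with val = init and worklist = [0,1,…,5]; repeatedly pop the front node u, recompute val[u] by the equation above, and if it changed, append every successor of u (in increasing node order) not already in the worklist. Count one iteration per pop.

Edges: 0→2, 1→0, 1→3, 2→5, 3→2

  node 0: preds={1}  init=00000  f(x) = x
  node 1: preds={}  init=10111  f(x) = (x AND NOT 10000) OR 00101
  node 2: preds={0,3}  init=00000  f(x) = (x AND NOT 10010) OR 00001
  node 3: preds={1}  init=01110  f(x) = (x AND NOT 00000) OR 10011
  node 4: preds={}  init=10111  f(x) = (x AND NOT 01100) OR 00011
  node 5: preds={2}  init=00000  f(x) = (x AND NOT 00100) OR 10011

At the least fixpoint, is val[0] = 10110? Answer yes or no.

no

Iteration log — 7 steps:
  step 1. node 0  ⊔preds=10111  new=10111  old=00000  +wl: 
  step 2. node 1  ⊔preds=00000  new=10111  stable
  step 3. node 2  ⊔preds=11111  new=01101  old=00000  +wl: 
  step 4. node 3  ⊔preds=10111  new=11111  old=01110  +wl: 2
  step 5. node 4  ⊔preds=00000  new=10111  stable
  step 6. node 5  ⊔preds=01101  new=11011  old=00000  +wl: 
  step 7. node 2  ⊔preds=11111  new=01101  stable

Least fixpoint reached:
  node 0: 10111
  node 1: 10111
  node 2: 01101
  node 3: 11111
  node 4: 10111
  node 5: 11011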